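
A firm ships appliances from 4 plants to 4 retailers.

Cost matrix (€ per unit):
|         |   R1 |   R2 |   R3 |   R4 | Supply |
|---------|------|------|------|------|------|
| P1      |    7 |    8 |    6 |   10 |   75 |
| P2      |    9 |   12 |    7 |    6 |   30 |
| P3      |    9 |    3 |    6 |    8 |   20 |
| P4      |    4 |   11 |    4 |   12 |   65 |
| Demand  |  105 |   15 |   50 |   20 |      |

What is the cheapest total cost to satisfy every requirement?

An optimal shipping plan:
  P1–R1: 40 × €7 = €280
  P1–R3: 35 × €6 = €210
  P2–R3: 10 × €7 = €70
  P2–R4: 20 × €6 = €120
  P3–R2: 15 × €3 = €45
  P3–R3: 5 × €6 = €30
  P4–R1: 65 × €4 = €260
Total = 280 + 210 + 70 + 120 + 45 + 30 + 260 = €1015.
(Supply check: P1 ships 75; P2 ships 30; P3 ships 20; P4 ships 65.)

1015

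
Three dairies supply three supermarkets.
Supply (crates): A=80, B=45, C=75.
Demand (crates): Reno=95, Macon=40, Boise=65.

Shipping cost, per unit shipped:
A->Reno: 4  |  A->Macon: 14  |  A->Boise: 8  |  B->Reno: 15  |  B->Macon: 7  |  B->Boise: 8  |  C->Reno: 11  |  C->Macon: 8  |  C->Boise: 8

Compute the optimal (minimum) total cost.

1285

One minimum-cost allocation:
  A→Reno: 80 crates
  B→Macon: 40 crates
  B→Boise: 5 crates
  C→Reno: 15 crates
  C→Boise: 60 crates
Total cost = 1285.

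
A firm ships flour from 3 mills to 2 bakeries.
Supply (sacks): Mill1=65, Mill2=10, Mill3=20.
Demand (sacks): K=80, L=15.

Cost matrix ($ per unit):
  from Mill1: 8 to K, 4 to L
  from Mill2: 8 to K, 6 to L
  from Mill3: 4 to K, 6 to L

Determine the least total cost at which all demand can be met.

Optimal allocation:
  Mill1->K: 50 × $8 = $400
  Mill1->L: 15 × $4 = $60
  Mill2->K: 10 × $8 = $80
  Mill3->K: 20 × $4 = $80
Total = 400 + 60 + 80 + 80 = $620.

620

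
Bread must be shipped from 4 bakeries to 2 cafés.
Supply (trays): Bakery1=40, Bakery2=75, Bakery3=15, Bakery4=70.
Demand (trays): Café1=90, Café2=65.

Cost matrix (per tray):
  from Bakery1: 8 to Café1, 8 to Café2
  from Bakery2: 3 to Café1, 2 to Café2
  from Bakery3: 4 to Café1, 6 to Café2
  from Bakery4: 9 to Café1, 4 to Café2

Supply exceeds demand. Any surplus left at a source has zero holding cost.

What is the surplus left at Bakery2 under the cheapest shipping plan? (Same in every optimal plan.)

An optimal plan:
  Bakery2→Café1: 75 × 3 = 225
  Bakery3→Café1: 15 × 4 = 60
  Bakery4→Café2: 65 × 4 = 260
Total cost = 545.
Bakery2 ships 75 of its 75, leaving 0.

0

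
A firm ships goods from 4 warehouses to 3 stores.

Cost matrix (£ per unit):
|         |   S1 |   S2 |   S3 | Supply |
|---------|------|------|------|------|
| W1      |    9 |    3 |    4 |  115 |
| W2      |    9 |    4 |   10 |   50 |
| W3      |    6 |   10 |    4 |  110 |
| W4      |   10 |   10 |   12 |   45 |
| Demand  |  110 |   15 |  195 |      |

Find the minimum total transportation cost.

1785

An optimal shipping plan:
  W1→S3: 115 × £4 = £460
  W2→S1: 35 × £9 = £315
  W2→S2: 15 × £4 = £60
  W3→S1: 30 × £6 = £180
  W3→S3: 80 × £4 = £320
  W4→S1: 45 × £10 = £450
Total = 460 + 315 + 60 + 180 + 320 + 450 = £1785.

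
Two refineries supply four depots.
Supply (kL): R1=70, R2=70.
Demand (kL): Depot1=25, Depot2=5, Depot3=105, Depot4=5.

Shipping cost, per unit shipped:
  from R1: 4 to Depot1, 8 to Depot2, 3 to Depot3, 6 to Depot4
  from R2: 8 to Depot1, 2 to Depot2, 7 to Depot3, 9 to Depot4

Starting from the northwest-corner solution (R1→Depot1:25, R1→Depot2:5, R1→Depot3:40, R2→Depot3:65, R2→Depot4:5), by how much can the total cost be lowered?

Current plan cost = 25·4 + 5·8 + 40·3 + 65·7 + 5·9 = 760.
Optimal plan:
  R1–Depot1: 25 × 4 = 100
  R1–Depot3: 45 × 3 = 135
  R2–Depot2: 5 × 2 = 10
  R2–Depot3: 60 × 7 = 420
  R2–Depot4: 5 × 9 = 45
Optimal cost = 710.
Saving = 760 − 710 = 50.

50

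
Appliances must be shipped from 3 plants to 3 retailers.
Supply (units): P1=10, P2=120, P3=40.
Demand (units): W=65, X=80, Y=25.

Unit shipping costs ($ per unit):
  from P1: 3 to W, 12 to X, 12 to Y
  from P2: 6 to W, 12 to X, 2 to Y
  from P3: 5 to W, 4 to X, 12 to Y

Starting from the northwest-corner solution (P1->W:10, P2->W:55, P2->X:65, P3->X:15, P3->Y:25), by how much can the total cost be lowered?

450

Current plan cost = 10·3 + 55·6 + 65·12 + 15·4 + 25·12 = $1500.
Optimal plan:
  P1–W: 10 × $3 = $30
  P2–W: 55 × $6 = $330
  P2–X: 40 × $12 = $480
  P2–Y: 25 × $2 = $50
  P3–X: 40 × $4 = $160
Optimal cost = $1050.
Saving = 1500 − 1050 = $450.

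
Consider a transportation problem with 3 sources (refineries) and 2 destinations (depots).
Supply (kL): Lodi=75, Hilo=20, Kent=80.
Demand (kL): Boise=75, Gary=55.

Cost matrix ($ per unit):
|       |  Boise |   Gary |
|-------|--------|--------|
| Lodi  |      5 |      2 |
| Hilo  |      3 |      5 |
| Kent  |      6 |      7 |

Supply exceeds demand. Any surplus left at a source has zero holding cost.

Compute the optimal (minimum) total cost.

An optimal shipping plan:
  Lodi→Boise: 20 kL
  Lodi→Gary: 55 kL
  Hilo→Boise: 20 kL
  Kent→Boise: 35 kL
Total cost = $480.
(Supply check: Lodi ships 75; Hilo ships 20; Kent ships 35.)

480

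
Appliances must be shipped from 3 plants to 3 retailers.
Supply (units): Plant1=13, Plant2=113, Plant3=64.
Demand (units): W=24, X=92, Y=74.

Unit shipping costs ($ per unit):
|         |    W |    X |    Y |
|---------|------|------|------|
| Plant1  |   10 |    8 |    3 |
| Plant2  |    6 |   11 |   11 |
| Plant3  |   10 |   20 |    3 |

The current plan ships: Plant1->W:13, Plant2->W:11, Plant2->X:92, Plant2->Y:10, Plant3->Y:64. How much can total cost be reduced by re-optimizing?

Current plan cost = 13·10 + 11·6 + 92·11 + 10·11 + 64·3 = $1510.
Optimal plan:
  Plant1->X: 3 × $8 = $24
  Plant1->Y: 10 × $3 = $30
  Plant2->W: 24 × $6 = $144
  Plant2->X: 89 × $11 = $979
  Plant3->Y: 64 × $3 = $192
Optimal cost = $1369.
Saving = 1510 − 1369 = $141.

141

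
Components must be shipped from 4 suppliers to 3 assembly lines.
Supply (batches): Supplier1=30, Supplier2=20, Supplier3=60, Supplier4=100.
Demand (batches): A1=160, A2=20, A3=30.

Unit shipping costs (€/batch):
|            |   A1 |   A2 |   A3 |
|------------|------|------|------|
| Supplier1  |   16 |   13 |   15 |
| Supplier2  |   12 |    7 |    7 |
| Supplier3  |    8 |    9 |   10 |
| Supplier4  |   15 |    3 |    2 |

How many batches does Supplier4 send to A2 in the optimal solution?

20

Solving gives:
  Supplier1 to A1: 30 × €16 = €480
  Supplier2 to A1: 20 × €12 = €240
  Supplier3 to A1: 60 × €8 = €480
  Supplier4 to A1: 50 × €15 = €750
  Supplier4 to A2: 20 × €3 = €60
  Supplier4 to A3: 30 × €2 = €60
Total cost = €2070.
So Supplier4→A2 carries 20 batches.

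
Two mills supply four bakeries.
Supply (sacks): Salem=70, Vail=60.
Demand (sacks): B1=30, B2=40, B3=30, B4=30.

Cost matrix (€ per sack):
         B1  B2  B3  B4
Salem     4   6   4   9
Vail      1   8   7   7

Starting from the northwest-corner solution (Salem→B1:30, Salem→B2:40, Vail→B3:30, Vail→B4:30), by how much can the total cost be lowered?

Current plan cost = 30·4 + 40·6 + 30·7 + 30·7 = €780.
Optimal plan:
  Salem–B2: 40 × €6 = €240
  Salem–B3: 30 × €4 = €120
  Vail–B1: 30 × €1 = €30
  Vail–B4: 30 × €7 = €210
Optimal cost = €600.
Saving = 780 − 600 = €180.

180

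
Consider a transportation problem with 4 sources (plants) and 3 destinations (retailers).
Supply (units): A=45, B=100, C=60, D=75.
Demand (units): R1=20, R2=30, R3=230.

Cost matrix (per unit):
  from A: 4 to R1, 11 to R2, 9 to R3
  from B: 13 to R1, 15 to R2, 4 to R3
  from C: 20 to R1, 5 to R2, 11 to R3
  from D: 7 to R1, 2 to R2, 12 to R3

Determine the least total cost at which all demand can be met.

1965

Optimal allocation:
  A to R1: 20 units
  A to R3: 25 units
  B to R3: 100 units
  C to R3: 60 units
  D to R2: 30 units
  D to R3: 45 units
Total cost = 1965.
(Supply check: A ships 45; B ships 100; C ships 60; D ships 75.)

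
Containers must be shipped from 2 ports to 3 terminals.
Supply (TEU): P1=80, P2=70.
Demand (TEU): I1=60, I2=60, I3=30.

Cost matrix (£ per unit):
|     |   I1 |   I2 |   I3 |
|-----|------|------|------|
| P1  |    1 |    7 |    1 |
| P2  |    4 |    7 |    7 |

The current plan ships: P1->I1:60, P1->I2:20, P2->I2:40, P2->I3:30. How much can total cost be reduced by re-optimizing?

150

Current plan cost = 60·1 + 20·7 + 40·7 + 30·7 = £690.
Optimal plan:
  P1–I1: 50 TEU
  P1–I3: 30 TEU
  P2–I1: 10 TEU
  P2–I2: 60 TEU
Optimal cost = £540.
Saving = 690 − 540 = £150.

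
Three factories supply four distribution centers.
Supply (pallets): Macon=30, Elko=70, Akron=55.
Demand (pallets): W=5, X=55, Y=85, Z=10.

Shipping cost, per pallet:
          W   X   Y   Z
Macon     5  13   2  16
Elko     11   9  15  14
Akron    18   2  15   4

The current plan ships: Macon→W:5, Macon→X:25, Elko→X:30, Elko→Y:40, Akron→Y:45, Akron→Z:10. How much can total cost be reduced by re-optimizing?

775

Current plan cost = 5·5 + 25·13 + 30·9 + 40·15 + 45·15 + 10·4 = 1935.
Optimal plan:
  Macon->Y: 30 × 2 = 60
  Elko->W: 5 × 11 = 55
  Elko->X: 10 × 9 = 90
  Elko->Y: 55 × 15 = 825
  Akron->X: 45 × 2 = 90
  Akron->Z: 10 × 4 = 40
Optimal cost = 1160.
Saving = 1935 − 1160 = 775.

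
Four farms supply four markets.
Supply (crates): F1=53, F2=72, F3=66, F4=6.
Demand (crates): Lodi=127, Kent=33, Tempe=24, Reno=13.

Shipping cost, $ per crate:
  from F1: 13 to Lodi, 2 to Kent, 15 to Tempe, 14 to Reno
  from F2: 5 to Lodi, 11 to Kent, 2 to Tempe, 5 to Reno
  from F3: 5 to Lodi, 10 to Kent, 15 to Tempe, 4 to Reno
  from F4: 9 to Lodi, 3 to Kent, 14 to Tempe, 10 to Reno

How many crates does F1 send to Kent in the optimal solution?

Optimal shipments:
  F1->Lodi: 20 × $13 = $260
  F1->Kent: 33 × $2 = $66
  F2->Lodi: 48 × $5 = $240
  F2->Tempe: 24 × $2 = $48
  F3->Lodi: 53 × $5 = $265
  F3->Reno: 13 × $4 = $52
  F4->Lodi: 6 × $9 = $54
Total cost = $985.
So F1→Kent carries 33 crates.

33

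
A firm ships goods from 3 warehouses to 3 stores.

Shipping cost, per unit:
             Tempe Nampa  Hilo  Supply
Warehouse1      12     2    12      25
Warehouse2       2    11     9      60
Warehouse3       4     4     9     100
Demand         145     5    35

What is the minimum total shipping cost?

A cheapest plan:
  Warehouse1→Nampa: 5 × 2 = 10
  Warehouse1→Hilo: 20 × 12 = 240
  Warehouse2→Tempe: 60 × 2 = 120
  Warehouse3→Tempe: 85 × 4 = 340
  Warehouse3→Hilo: 15 × 9 = 135
Total = 10 + 240 + 120 + 340 + 135 = 845.
(Supply check: Warehouse1 ships 25; Warehouse2 ships 60; Warehouse3 ships 100.)

845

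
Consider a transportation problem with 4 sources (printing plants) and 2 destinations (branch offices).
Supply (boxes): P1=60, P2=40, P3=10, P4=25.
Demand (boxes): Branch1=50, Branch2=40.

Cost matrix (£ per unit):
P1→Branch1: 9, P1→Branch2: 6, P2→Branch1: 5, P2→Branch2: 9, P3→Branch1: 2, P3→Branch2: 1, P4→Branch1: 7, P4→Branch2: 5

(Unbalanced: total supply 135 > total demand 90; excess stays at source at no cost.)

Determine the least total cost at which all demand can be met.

Optimal allocation:
  P1 to Branch2: 15 × £6 = £90
  P2 to Branch1: 40 × £5 = £200
  P3 to Branch1: 10 × £2 = £20
  P4 to Branch2: 25 × £5 = £125
Total = 90 + 200 + 20 + 125 = £435.

435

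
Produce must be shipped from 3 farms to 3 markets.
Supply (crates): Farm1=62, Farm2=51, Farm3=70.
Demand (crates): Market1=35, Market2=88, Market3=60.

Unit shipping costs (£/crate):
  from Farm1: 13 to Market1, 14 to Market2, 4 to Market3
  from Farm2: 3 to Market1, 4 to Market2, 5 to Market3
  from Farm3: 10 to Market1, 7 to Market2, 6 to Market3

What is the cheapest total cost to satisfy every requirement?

927

Optimal allocation:
  Farm1–Market2: 2 × £14 = £28
  Farm1–Market3: 60 × £4 = £240
  Farm2–Market1: 35 × £3 = £105
  Farm2–Market2: 16 × £4 = £64
  Farm3–Market2: 70 × £7 = £490
Total = 28 + 240 + 105 + 64 + 490 = £927.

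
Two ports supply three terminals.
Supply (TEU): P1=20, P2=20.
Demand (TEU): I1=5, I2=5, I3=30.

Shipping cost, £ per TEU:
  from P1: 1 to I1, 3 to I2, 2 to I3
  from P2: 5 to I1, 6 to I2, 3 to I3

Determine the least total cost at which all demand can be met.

An optimal shipping plan:
  P1->I1: 5 × £1 = £5
  P1->I2: 5 × £3 = £15
  P1->I3: 10 × £2 = £20
  P2->I3: 20 × £3 = £60
Total = 5 + 15 + 20 + 60 = £100.
(Supply check: P1 ships 20; P2 ships 20.)

100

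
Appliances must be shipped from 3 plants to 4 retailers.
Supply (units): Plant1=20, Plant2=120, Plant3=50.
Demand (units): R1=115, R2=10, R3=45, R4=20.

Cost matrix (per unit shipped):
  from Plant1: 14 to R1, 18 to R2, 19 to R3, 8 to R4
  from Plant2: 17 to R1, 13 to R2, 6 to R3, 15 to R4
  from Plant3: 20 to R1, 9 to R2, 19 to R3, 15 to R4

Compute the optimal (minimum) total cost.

2595

A cheapest plan:
  Plant1→R4: 20 × 8 = 160
  Plant2→R1: 75 × 17 = 1275
  Plant2→R3: 45 × 6 = 270
  Plant3→R1: 40 × 20 = 800
  Plant3→R2: 10 × 9 = 90
Total = 160 + 1275 + 270 + 800 + 90 = 2595.
(Supply check: Plant1 ships 20; Plant2 ships 120; Plant3 ships 50.)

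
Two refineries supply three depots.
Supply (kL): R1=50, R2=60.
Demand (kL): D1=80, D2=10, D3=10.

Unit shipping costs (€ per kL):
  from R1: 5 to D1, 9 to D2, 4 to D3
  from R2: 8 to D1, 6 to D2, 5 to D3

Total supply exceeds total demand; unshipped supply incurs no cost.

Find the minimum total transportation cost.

An optimal shipping plan:
  R1–D1: 50 × €5 = €250
  R2–D1: 30 × €8 = €240
  R2–D2: 10 × €6 = €60
  R2–D3: 10 × €5 = €50
Total = 250 + 240 + 60 + 50 = €600.

600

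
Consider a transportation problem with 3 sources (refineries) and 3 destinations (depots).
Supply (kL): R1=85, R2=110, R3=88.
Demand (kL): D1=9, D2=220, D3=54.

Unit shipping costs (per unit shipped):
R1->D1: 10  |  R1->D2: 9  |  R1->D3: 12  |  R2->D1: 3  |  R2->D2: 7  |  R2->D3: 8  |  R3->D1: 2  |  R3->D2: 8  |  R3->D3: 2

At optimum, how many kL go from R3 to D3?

54

Solving gives:
  R1->D2: 85 × 9 = 765
  R2->D2: 110 × 7 = 770
  R3->D1: 9 × 2 = 18
  R3->D2: 25 × 8 = 200
  R3->D3: 54 × 2 = 108
Total cost = 1861.
So R3→D3 carries 54 kL.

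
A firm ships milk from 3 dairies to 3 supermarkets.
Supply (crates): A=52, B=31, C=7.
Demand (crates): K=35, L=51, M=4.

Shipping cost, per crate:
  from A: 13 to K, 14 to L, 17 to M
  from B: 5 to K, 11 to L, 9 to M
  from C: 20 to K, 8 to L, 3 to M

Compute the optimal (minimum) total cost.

Optimal allocation:
  A to K: 4 × 13 = 52
  A to L: 48 × 14 = 672
  B to K: 31 × 5 = 155
  C to L: 3 × 8 = 24
  C to M: 4 × 3 = 12
Total = 52 + 672 + 155 + 24 + 12 = 915.

915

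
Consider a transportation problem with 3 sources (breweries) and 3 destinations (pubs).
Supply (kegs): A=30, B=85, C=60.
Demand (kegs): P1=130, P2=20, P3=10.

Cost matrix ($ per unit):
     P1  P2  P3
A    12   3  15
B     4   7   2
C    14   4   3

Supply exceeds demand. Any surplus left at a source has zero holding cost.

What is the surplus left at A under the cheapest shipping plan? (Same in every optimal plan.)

Minimum-cost shipments:
  A to P1: 30 × $12 = $360
  B to P1: 85 × $4 = $340
  C to P1: 15 × $14 = $210
  C to P2: 20 × $4 = $80
  C to P3: 10 × $3 = $30
Total cost = $1020.
A ships 30 of its 30, leaving 0.

0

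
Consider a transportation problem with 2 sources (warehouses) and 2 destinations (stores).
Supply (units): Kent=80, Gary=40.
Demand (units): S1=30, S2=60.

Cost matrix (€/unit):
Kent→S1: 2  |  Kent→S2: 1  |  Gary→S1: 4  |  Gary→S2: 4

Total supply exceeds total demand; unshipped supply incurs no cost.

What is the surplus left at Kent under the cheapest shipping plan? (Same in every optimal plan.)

Minimum-cost shipments:
  Kent->S1: 20 × €2 = €40
  Kent->S2: 60 × €1 = €60
  Gary->S1: 10 × €4 = €40
Total cost = €140.
Kent ships 80 of its 80, leaving 0.

0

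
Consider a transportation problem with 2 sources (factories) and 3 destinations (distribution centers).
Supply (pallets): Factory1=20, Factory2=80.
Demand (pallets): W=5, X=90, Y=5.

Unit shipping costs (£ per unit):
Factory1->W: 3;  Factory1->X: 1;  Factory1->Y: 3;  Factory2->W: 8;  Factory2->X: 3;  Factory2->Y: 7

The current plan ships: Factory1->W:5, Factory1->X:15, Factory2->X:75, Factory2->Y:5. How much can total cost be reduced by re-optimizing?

10

Current plan cost = 5·3 + 15·1 + 75·3 + 5·7 = £290.
Optimal plan:
  Factory1→W: 5 pallets
  Factory1→X: 10 pallets
  Factory1→Y: 5 pallets
  Factory2→X: 80 pallets
Optimal cost = £280.
Saving = 290 − 280 = £10.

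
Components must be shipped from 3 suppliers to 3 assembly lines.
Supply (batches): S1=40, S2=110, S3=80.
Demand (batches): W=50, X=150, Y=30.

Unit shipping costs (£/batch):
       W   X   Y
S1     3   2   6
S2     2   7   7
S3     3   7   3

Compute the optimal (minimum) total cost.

A cheapest plan:
  S1→X: 40 × £2 = £80
  S2→W: 50 × £2 = £100
  S2→X: 60 × £7 = £420
  S3→X: 50 × £7 = £350
  S3→Y: 30 × £3 = £90
Total = 80 + 100 + 420 + 350 + 90 = £1040.
(Supply check: S1 ships 40; S2 ships 110; S3 ships 80.)

1040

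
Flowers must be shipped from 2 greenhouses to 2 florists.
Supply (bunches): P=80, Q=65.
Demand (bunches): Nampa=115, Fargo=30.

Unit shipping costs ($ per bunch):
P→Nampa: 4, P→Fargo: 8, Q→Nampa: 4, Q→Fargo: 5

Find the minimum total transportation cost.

One minimum-cost allocation:
  P->Nampa: 80 × $4 = $320
  Q->Nampa: 35 × $4 = $140
  Q->Fargo: 30 × $5 = $150
Total = 320 + 140 + 150 = $610.
(Supply check: P ships 80; Q ships 65.)

610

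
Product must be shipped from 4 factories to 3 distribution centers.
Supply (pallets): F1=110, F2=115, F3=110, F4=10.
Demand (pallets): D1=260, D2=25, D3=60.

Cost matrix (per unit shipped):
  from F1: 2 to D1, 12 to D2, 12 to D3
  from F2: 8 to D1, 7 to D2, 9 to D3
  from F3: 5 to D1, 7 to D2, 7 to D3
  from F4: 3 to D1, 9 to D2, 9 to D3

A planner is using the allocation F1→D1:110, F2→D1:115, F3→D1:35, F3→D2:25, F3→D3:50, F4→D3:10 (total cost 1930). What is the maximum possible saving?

175

Current plan cost = 110·2 + 115·8 + 35·5 + 25·7 + 50·7 + 10·9 = 1930.
Optimal plan:
  F1->D1: 110 × 2 = 220
  F2->D1: 30 × 8 = 240
  F2->D2: 25 × 7 = 175
  F2->D3: 60 × 9 = 540
  F3->D1: 110 × 5 = 550
  F4->D1: 10 × 3 = 30
Optimal cost = 1755.
Saving = 1930 − 1755 = 175.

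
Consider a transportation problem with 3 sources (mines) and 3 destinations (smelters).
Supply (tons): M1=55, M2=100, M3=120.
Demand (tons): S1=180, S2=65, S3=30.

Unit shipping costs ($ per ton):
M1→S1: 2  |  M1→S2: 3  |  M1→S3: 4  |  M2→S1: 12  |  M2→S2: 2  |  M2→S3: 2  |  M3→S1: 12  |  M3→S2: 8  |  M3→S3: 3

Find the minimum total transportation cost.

One minimum-cost allocation:
  M1–S1: 55 × $2 = $110
  M2–S1: 5 × $12 = $60
  M2–S2: 65 × $2 = $130
  M2–S3: 30 × $2 = $60
  M3–S1: 120 × $12 = $1440
Total = 110 + 60 + 130 + 60 + 1440 = $1800.

1800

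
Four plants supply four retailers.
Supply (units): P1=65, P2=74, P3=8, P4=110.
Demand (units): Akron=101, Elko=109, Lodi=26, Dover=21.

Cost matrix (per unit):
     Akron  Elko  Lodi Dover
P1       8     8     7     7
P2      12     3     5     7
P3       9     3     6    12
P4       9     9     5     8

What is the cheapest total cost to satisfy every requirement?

1631

Optimal allocation:
  P1→Akron: 38 × 8 = 304
  P1→Elko: 27 × 8 = 216
  P2→Elko: 74 × 3 = 222
  P3→Elko: 8 × 3 = 24
  P4→Akron: 63 × 9 = 567
  P4→Lodi: 26 × 5 = 130
  P4→Dover: 21 × 8 = 168
Total = 304 + 216 + 222 + 24 + 567 + 130 + 168 = 1631.
(Supply check: P1 ships 65; P2 ships 74; P3 ships 8; P4 ships 110.)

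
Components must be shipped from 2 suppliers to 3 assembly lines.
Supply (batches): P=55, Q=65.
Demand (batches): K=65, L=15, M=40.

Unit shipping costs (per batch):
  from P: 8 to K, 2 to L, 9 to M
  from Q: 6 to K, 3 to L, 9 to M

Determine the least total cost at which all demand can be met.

Optimal allocation:
  P to L: 15 × 2 = 30
  P to M: 40 × 9 = 360
  Q to K: 65 × 6 = 390
Total = 30 + 360 + 390 = 780.

780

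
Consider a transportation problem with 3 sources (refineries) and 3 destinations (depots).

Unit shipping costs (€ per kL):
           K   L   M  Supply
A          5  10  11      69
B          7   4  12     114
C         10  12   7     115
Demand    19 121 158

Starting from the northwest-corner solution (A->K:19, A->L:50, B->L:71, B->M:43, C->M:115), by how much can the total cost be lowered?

Current plan cost = 19·5 + 50·10 + 71·4 + 43·12 + 115·7 = €2200.
Optimal plan:
  A–K: 19 × €5 = €95
  A–L: 7 × €10 = €70
  A–M: 43 × €11 = €473
  B–L: 114 × €4 = €456
  C–M: 115 × €7 = €805
Optimal cost = €1899.
Saving = 2200 − 1899 = €301.

301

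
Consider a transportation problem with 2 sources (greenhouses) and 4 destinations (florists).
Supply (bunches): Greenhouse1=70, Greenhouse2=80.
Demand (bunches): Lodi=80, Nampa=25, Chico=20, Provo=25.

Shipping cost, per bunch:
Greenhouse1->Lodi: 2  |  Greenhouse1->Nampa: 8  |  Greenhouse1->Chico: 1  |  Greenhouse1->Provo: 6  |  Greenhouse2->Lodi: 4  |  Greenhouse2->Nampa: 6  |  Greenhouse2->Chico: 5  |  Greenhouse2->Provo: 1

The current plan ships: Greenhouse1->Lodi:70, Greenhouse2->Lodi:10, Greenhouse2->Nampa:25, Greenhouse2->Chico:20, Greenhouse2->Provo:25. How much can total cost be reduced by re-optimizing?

Current plan cost = 70·2 + 10·4 + 25·6 + 20·5 + 25·1 = 455.
Optimal plan:
  Greenhouse1–Lodi: 50 bunches
  Greenhouse1–Chico: 20 bunches
  Greenhouse2–Lodi: 30 bunches
  Greenhouse2–Nampa: 25 bunches
  Greenhouse2–Provo: 25 bunches
Optimal cost = 415.
Saving = 455 − 415 = 40.

40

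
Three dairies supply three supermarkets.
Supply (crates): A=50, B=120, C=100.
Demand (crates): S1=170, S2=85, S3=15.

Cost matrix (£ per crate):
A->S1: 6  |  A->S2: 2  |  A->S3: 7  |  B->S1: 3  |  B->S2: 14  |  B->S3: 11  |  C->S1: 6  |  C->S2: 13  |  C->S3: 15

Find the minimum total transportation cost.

1425

An optimal shipping plan:
  A->S2: 50 × £2 = £100
  B->S1: 105 × £3 = £315
  B->S3: 15 × £11 = £165
  C->S1: 65 × £6 = £390
  C->S2: 35 × £13 = £455
Total = 100 + 315 + 165 + 390 + 455 = £1425.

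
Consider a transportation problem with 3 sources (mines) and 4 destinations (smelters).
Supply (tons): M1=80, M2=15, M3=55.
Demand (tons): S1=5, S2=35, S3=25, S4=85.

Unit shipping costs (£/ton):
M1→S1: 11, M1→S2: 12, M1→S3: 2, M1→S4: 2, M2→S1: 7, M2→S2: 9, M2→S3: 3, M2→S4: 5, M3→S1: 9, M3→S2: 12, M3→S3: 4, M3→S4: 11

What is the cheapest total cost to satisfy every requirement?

An optimal shipping plan:
  M1→S4: 80 × £2 = £160
  M2→S2: 10 × £9 = £90
  M2→S4: 5 × £5 = £25
  M3→S1: 5 × £9 = £45
  M3→S2: 25 × £12 = £300
  M3→S3: 25 × £4 = £100
Total = 160 + 90 + 25 + 45 + 300 + 100 = £720.
(Supply check: M1 ships 80; M2 ships 15; M3 ships 55.)

720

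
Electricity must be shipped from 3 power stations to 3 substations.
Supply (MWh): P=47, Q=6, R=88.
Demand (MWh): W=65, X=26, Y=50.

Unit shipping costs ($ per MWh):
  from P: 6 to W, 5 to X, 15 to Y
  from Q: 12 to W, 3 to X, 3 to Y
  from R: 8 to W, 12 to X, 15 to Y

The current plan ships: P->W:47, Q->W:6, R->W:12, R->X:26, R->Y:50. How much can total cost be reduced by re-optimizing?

Current plan cost = 47·6 + 6·12 + 12·8 + 26·12 + 50·15 = $1512.
Optimal plan:
  P->W: 21 × $6 = $126
  P->X: 26 × $5 = $130
  Q->Y: 6 × $3 = $18
  R->W: 44 × $8 = $352
  R->Y: 44 × $15 = $660
Optimal cost = $1286.
Saving = 1512 − 1286 = $226.

226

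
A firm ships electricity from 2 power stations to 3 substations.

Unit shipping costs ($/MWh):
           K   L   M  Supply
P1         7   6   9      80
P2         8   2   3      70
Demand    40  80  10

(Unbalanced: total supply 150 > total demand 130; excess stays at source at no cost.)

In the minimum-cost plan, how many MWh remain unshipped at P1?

20

Minimum-cost shipments:
  P1→K: 40 × $7 = $280
  P1→L: 20 × $6 = $120
  P2→L: 60 × $2 = $120
  P2→M: 10 × $3 = $30
Total cost = $550.
P1 ships 60 of its 80, leaving 20.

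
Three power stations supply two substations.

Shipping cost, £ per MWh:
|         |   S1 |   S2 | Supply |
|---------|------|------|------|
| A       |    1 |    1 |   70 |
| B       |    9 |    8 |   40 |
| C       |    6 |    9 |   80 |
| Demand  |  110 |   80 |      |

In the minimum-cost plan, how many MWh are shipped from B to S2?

Optimal shipments:
  A→S1: 30 MWh
  A→S2: 40 MWh
  B→S2: 40 MWh
  C→S1: 80 MWh
Total cost = £870.
So B→S2 carries 40 MWh.

40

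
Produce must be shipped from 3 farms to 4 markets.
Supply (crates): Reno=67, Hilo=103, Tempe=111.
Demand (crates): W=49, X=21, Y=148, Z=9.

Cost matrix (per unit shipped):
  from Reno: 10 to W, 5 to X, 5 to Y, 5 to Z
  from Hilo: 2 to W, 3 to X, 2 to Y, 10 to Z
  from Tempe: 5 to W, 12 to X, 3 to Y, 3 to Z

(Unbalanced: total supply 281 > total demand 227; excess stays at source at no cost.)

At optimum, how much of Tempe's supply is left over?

An optimal plan:
  Reno→X: 13 × 5 = 65
  Hilo→W: 49 × 2 = 98
  Hilo→X: 8 × 3 = 24
  Hilo→Y: 46 × 2 = 92
  Tempe→Y: 102 × 3 = 306
  Tempe→Z: 9 × 3 = 27
Total cost = 612.
Tempe ships 111 of its 111, leaving 0.

0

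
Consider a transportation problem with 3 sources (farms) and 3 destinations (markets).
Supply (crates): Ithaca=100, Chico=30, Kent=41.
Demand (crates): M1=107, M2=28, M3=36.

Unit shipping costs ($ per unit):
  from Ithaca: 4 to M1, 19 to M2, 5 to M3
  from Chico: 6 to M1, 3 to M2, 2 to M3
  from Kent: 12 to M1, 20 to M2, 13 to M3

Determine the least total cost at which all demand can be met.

A cheapest plan:
  Ithaca–M1: 66 × $4 = $264
  Ithaca–M3: 34 × $5 = $170
  Chico–M2: 28 × $3 = $84
  Chico–M3: 2 × $2 = $4
  Kent–M1: 41 × $12 = $492
Total = 264 + 170 + 84 + 4 + 492 = $1014.
(Supply check: Ithaca ships 100; Chico ships 30; Kent ships 41.)

1014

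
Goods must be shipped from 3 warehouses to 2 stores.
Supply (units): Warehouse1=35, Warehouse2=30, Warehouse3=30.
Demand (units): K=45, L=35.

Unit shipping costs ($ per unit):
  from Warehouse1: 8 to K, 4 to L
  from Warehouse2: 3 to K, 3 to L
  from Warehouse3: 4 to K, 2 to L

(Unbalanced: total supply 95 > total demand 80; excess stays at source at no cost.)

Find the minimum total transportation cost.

Optimal allocation:
  Warehouse1–L: 20 × $4 = $80
  Warehouse2–K: 30 × $3 = $90
  Warehouse3–K: 15 × $4 = $60
  Warehouse3–L: 15 × $2 = $30
Total = 80 + 90 + 60 + 30 = $260.
(Supply check: Warehouse1 ships 20; Warehouse2 ships 30; Warehouse3 ships 30.)

260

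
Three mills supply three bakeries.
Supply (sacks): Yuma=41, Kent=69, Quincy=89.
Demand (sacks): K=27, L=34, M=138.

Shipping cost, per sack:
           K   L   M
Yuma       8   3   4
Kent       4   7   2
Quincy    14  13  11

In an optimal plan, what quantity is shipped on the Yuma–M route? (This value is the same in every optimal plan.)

7

The minimum-cost plan:
  Yuma→L: 34 sacks
  Yuma→M: 7 sacks
  Kent→K: 27 sacks
  Kent→M: 42 sacks
  Quincy→M: 89 sacks
Total cost = 1301.
So Yuma→M carries 7 sacks.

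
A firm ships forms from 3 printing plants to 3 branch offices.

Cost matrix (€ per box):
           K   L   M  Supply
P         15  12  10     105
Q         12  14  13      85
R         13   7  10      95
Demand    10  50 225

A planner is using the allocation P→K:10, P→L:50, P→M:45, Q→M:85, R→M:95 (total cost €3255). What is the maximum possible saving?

Current plan cost = 10·15 + 50·12 + 45·10 + 85·13 + 95·10 = €3255.
Optimal plan:
  P–M: 105 × €10 = €1050
  Q–K: 10 × €12 = €120
  Q–M: 75 × €13 = €975
  R–L: 50 × €7 = €350
  R–M: 45 × €10 = €450
Optimal cost = €2945.
Saving = 3255 − 2945 = €310.

310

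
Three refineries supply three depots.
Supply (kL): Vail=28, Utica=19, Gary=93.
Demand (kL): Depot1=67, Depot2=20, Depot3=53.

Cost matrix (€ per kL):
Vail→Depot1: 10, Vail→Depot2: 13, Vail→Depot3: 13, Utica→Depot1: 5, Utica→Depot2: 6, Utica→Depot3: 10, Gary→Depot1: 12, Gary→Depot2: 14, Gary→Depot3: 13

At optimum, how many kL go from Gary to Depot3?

The minimum-cost plan:
  Vail to Depot1: 28 × €10 = €280
  Utica to Depot2: 19 × €6 = €114
  Gary to Depot1: 39 × €12 = €468
  Gary to Depot2: 1 × €14 = €14
  Gary to Depot3: 53 × €13 = €689
Total cost = €1565.
So Gary→Depot3 carries 53 kL.

53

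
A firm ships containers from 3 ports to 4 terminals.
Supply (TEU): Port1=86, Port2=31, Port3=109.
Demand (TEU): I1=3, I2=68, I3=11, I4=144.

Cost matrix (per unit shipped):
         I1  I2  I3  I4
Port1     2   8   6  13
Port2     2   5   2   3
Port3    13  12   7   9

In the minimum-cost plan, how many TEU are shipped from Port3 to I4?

The minimum-cost plan:
  Port1->I1: 3 × 2 = 6
  Port1->I2: 68 × 8 = 544
  Port1->I3: 11 × 6 = 66
  Port1->I4: 4 × 13 = 52
  Port2->I4: 31 × 3 = 93
  Port3->I4: 109 × 9 = 981
Total cost = 1742.
So Port3→I4 carries 109 TEU.

109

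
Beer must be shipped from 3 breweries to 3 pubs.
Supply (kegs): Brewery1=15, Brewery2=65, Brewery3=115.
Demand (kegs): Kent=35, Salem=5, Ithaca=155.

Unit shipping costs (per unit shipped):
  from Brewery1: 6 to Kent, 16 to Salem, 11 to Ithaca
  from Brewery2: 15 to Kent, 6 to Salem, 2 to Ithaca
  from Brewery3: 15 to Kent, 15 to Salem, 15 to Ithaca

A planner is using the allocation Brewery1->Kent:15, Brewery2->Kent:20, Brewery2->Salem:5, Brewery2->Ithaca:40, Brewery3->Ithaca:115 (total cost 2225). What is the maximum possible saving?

280

Current plan cost = 15·6 + 20·15 + 5·6 + 40·2 + 115·15 = 2225.
Optimal plan:
  Brewery1–Kent: 15 × 6 = 90
  Brewery2–Ithaca: 65 × 2 = 130
  Brewery3–Kent: 20 × 15 = 300
  Brewery3–Salem: 5 × 15 = 75
  Brewery3–Ithaca: 90 × 15 = 1350
Optimal cost = 1945.
Saving = 2225 − 1945 = 280.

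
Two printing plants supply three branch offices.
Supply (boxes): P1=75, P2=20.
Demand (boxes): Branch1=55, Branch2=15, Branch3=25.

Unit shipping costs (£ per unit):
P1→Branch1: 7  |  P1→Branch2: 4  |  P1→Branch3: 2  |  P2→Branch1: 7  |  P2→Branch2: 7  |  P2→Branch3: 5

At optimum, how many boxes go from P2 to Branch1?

Solving gives:
  P1→Branch1: 35 × £7 = £245
  P1→Branch2: 15 × £4 = £60
  P1→Branch3: 25 × £2 = £50
  P2→Branch1: 20 × £7 = £140
Total cost = £495.
So P2→Branch1 carries 20 boxes.

20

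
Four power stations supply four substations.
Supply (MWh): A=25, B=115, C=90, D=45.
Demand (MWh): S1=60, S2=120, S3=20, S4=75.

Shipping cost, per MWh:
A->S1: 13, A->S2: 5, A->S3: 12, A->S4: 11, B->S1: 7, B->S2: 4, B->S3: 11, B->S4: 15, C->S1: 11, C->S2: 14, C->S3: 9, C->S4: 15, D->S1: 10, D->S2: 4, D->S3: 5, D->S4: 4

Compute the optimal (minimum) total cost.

One minimum-cost allocation:
  A to S2: 5 × 5 = 25
  A to S4: 20 × 11 = 220
  B to S2: 115 × 4 = 460
  C to S1: 60 × 11 = 660
  C to S3: 20 × 9 = 180
  C to S4: 10 × 15 = 150
  D to S4: 45 × 4 = 180
Total = 25 + 220 + 460 + 660 + 180 + 150 + 180 = 1875.

1875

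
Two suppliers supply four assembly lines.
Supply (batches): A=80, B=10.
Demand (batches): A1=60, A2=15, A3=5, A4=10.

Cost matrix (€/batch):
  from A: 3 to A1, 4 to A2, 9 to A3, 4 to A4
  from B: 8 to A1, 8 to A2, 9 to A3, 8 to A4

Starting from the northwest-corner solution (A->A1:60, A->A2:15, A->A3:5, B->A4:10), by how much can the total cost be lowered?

20

Current plan cost = 60·3 + 15·4 + 5·9 + 10·8 = €365.
Optimal plan:
  A to A1: 60 × €3 = €180
  A to A2: 10 × €4 = €40
  A to A4: 10 × €4 = €40
  B to A2: 5 × €8 = €40
  B to A3: 5 × €9 = €45
Optimal cost = €345.
Saving = 365 − 345 = €20.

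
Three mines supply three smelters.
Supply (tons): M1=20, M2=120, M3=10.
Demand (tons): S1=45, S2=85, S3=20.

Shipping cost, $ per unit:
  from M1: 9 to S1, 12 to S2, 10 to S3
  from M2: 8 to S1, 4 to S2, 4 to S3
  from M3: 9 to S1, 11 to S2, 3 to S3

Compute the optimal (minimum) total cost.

790

One minimum-cost allocation:
  M1 to S1: 20 × $9 = $180
  M2 to S1: 25 × $8 = $200
  M2 to S2: 85 × $4 = $340
  M2 to S3: 10 × $4 = $40
  M3 to S3: 10 × $3 = $30
Total = 180 + 200 + 340 + 40 + 30 = $790.
(Supply check: M1 ships 20; M2 ships 120; M3 ships 10.)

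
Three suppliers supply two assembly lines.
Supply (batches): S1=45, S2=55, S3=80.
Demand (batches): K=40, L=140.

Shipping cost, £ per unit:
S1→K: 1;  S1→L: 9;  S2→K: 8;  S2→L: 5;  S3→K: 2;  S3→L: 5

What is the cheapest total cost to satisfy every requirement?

760

One minimum-cost allocation:
  S1 to K: 40 × £1 = £40
  S1 to L: 5 × £9 = £45
  S2 to L: 55 × £5 = £275
  S3 to L: 80 × £5 = £400
Total = 40 + 45 + 275 + 400 = £760.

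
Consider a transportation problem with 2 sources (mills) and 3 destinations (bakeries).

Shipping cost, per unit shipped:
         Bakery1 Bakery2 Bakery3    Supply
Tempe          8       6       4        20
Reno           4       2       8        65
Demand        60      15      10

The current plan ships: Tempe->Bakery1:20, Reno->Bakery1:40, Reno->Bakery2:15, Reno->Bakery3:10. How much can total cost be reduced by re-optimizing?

80

Current plan cost = 20·8 + 40·4 + 15·2 + 10·8 = 430.
Optimal plan:
  Tempe->Bakery1: 10 sacks
  Tempe->Bakery3: 10 sacks
  Reno->Bakery1: 50 sacks
  Reno->Bakery2: 15 sacks
Optimal cost = 350.
Saving = 430 − 350 = 80.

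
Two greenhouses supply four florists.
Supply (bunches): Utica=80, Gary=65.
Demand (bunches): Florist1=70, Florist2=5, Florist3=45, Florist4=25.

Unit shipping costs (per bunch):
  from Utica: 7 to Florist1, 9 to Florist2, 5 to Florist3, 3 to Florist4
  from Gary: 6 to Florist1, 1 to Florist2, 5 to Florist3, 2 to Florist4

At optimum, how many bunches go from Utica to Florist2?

Solving gives:
  Utica to Florist1: 10 × 7 = 70
  Utica to Florist3: 45 × 5 = 225
  Utica to Florist4: 25 × 3 = 75
  Gary to Florist1: 60 × 6 = 360
  Gary to Florist2: 5 × 1 = 5
Total cost = 735.
The route Utica→Florist2 is not used.

0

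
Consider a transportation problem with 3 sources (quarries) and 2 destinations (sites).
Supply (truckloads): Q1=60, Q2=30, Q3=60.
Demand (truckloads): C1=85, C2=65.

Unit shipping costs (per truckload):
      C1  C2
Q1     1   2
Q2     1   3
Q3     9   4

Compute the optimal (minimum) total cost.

An optimal shipping plan:
  Q1 to C1: 55 × 1 = 55
  Q1 to C2: 5 × 2 = 10
  Q2 to C1: 30 × 1 = 30
  Q3 to C2: 60 × 4 = 240
Total = 55 + 10 + 30 + 240 = 335.

335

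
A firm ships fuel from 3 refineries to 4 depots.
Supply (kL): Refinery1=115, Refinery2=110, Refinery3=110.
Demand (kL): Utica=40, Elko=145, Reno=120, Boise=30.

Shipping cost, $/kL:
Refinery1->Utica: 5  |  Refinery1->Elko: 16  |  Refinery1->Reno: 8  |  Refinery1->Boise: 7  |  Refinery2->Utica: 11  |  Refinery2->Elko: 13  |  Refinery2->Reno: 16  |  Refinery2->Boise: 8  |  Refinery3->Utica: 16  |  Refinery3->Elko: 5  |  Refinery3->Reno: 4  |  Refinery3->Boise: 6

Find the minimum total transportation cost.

2585

Optimal allocation:
  Refinery1→Utica: 40 × $5 = $200
  Refinery1→Reno: 75 × $8 = $600
  Refinery2→Elko: 80 × $13 = $1040
  Refinery2→Boise: 30 × $8 = $240
  Refinery3→Elko: 65 × $5 = $325
  Refinery3→Reno: 45 × $4 = $180
Total = 200 + 600 + 1040 + 240 + 325 + 180 = $2585.
(Supply check: Refinery1 ships 115; Refinery2 ships 110; Refinery3 ships 110.)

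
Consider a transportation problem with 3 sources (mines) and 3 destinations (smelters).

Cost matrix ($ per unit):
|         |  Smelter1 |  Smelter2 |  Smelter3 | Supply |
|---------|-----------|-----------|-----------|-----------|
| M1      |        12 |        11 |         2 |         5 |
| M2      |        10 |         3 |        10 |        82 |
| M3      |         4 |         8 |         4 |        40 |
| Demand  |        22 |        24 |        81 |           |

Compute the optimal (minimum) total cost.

Optimal allocation:
  M1->Smelter3: 5 tons
  M2->Smelter1: 22 tons
  M2->Smelter2: 24 tons
  M2->Smelter3: 36 tons
  M3->Smelter3: 40 tons
Total cost = $822.
(Supply check: M1 ships 5; M2 ships 82; M3 ships 40.)

822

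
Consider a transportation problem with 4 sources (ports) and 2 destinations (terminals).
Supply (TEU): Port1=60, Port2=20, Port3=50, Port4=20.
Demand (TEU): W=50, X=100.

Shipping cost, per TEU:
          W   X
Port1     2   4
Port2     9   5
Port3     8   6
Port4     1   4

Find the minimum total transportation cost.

An optimal shipping plan:
  Port1–W: 30 × 2 = 60
  Port1–X: 30 × 4 = 120
  Port2–X: 20 × 5 = 100
  Port3–X: 50 × 6 = 300
  Port4–W: 20 × 1 = 20
Total = 60 + 120 + 100 + 300 + 20 = 600.
(Supply check: Port1 ships 60; Port2 ships 20; Port3 ships 50; Port4 ships 20.)

600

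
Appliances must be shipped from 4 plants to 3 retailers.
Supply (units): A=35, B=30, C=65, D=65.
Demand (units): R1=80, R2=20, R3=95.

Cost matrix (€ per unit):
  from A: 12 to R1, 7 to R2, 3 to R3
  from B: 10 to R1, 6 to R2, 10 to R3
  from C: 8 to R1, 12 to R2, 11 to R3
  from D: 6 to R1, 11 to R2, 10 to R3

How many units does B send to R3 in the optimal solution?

The minimum-cost plan:
  A→R3: 35 × €3 = €105
  B→R2: 20 × €6 = €120
  B→R3: 10 × €10 = €100
  C→R1: 15 × €8 = €120
  C→R3: 50 × €11 = €550
  D→R1: 65 × €6 = €390
Total cost = €1385.
So B→R3 carries 10 units.

10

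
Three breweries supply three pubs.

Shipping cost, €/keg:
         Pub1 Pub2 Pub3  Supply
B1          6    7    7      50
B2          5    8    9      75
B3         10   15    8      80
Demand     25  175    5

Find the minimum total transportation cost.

Optimal allocation:
  B1→Pub2: 50 × €7 = €350
  B2→Pub2: 75 × €8 = €600
  B3→Pub1: 25 × €10 = €250
  B3→Pub2: 50 × €15 = €750
  B3→Pub3: 5 × €8 = €40
Total = 350 + 600 + 250 + 750 + 40 = €1990.
(Supply check: B1 ships 50; B2 ships 75; B3 ships 80.)

1990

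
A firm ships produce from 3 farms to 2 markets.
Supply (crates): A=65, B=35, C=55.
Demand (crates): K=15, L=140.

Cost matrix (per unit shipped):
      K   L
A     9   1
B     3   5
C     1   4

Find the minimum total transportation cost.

415

Optimal allocation:
  A to L: 65 × 1 = 65
  B to L: 35 × 5 = 175
  C to K: 15 × 1 = 15
  C to L: 40 × 4 = 160
Total = 65 + 175 + 15 + 160 = 415.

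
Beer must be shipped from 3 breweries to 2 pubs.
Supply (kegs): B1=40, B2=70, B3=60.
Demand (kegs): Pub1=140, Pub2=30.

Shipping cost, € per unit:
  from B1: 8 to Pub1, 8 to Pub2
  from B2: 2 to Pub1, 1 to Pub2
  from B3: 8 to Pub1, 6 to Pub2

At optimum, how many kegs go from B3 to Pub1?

The minimum-cost plan:
  B1→Pub1: 40 kegs
  B2→Pub1: 70 kegs
  B3→Pub1: 30 kegs
  B3→Pub2: 30 kegs
Total cost = €880.
So B3→Pub1 carries 30 kegs.

30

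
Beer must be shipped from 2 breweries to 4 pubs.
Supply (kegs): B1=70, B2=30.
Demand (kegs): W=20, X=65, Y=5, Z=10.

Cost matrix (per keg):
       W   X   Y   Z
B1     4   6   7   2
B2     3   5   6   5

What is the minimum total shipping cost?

495

Optimal allocation:
  B1–W: 20 × 4 = 80
  B1–X: 35 × 6 = 210
  B1–Y: 5 × 7 = 35
  B1–Z: 10 × 2 = 20
  B2–X: 30 × 5 = 150
Total = 80 + 210 + 35 + 20 + 150 = 495.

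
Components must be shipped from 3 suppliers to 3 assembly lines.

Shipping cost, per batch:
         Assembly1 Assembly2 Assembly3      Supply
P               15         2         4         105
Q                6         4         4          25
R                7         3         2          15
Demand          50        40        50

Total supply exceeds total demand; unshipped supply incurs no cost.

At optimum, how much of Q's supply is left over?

Minimum-cost shipments:
  P->Assembly1: 10 batches
  P->Assembly2: 40 batches
  P->Assembly3: 50 batches
  Q->Assembly1: 25 batches
  R->Assembly1: 15 batches
Total cost = 685.
Q ships 25 of its 25, leaving 0.

0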